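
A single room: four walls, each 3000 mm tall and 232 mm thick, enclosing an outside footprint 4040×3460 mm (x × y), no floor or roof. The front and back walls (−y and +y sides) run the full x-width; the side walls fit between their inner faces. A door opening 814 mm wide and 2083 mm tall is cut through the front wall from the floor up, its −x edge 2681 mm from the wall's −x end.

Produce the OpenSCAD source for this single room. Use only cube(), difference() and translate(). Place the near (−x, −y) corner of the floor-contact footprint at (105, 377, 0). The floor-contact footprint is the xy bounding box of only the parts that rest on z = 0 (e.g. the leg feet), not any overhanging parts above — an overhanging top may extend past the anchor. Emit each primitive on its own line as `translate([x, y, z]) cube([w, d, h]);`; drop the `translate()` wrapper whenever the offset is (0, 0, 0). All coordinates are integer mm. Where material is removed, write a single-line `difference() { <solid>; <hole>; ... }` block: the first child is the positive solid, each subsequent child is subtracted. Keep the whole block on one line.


difference() { translate([105, 377, 0]) cube([4040, 232, 3000]); translate([2786, 377, 0]) cube([814, 232, 2083]); }
translate([105, 3605, 0]) cube([4040, 232, 3000]);
translate([105, 609, 0]) cube([232, 2996, 3000]);
translate([3913, 609, 0]) cube([232, 2996, 3000]);


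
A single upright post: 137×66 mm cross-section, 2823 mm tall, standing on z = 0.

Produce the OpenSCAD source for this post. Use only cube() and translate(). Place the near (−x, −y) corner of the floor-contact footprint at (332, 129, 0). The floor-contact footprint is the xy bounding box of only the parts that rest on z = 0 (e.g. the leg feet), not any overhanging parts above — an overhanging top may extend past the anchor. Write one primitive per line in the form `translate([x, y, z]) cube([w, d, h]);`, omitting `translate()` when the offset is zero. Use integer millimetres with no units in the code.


translate([332, 129, 0]) cube([137, 66, 2823]);


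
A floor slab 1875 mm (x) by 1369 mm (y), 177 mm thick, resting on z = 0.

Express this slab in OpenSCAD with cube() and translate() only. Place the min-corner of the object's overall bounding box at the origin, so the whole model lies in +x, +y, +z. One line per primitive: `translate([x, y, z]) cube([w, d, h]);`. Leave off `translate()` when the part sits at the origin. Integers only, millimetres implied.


cube([1875, 1369, 177]);


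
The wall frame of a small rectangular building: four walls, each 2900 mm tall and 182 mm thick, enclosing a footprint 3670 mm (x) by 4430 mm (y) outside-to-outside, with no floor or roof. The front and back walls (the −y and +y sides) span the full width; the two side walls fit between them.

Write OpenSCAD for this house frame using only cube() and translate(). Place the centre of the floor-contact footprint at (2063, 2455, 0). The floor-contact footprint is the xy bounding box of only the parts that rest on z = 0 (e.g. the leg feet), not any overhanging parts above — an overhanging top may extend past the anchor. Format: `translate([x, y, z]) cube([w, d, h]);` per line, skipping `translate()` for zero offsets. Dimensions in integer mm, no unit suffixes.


translate([228, 240, 0]) cube([3670, 182, 2900]);
translate([228, 4488, 0]) cube([3670, 182, 2900]);
translate([228, 422, 0]) cube([182, 4066, 2900]);
translate([3716, 422, 0]) cube([182, 4066, 2900]);


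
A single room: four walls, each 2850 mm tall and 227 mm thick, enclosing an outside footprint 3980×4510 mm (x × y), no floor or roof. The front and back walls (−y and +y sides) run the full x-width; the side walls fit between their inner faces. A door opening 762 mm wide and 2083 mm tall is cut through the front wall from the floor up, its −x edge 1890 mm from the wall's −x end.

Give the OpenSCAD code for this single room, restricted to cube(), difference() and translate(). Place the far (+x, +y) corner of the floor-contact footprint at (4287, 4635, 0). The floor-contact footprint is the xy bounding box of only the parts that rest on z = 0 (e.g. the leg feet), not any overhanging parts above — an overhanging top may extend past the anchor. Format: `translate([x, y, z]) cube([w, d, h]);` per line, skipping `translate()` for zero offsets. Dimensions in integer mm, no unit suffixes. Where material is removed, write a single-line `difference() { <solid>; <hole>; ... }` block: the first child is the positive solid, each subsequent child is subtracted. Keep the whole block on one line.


difference() { translate([307, 125, 0]) cube([3980, 227, 2850]); translate([2197, 125, 0]) cube([762, 227, 2083]); }
translate([307, 4408, 0]) cube([3980, 227, 2850]);
translate([307, 352, 0]) cube([227, 4056, 2850]);
translate([4060, 352, 0]) cube([227, 4056, 2850]);


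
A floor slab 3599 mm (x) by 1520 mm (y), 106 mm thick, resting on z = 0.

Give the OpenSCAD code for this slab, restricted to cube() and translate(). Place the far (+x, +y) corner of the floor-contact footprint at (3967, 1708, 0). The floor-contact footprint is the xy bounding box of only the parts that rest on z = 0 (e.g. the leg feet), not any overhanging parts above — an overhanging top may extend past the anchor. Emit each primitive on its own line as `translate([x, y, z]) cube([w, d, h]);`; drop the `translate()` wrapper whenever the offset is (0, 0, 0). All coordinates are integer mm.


translate([368, 188, 0]) cube([3599, 1520, 106]);


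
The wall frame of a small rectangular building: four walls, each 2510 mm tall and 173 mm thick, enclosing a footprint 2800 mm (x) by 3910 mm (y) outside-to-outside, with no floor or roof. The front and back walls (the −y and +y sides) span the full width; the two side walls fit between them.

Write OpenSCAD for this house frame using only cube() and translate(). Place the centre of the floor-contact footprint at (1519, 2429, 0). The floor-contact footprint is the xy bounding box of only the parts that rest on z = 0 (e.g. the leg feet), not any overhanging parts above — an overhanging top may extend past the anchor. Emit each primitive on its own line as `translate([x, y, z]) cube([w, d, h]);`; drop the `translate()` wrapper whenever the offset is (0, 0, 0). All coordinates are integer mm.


translate([119, 474, 0]) cube([2800, 173, 2510]);
translate([119, 4211, 0]) cube([2800, 173, 2510]);
translate([119, 647, 0]) cube([173, 3564, 2510]);
translate([2746, 647, 0]) cube([173, 3564, 2510]);


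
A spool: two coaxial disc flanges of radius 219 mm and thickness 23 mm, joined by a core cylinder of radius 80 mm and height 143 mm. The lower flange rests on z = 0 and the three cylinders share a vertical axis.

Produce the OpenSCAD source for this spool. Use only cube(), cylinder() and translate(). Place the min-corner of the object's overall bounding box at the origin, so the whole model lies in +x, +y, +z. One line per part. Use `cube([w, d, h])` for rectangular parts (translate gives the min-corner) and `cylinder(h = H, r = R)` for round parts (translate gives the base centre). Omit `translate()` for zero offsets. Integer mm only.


translate([219, 219, 0]) cylinder(h = 23, r = 219);
translate([219, 219, 23]) cylinder(h = 143, r = 80);
translate([219, 219, 166]) cylinder(h = 23, r = 219);


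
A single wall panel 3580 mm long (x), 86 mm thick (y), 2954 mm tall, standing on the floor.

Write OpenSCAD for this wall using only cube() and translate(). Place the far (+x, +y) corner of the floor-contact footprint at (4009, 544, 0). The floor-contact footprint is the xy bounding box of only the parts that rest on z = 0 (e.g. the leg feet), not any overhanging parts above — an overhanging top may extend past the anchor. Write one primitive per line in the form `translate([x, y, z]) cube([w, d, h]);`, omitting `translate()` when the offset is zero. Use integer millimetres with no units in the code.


translate([429, 458, 0]) cube([3580, 86, 2954]);


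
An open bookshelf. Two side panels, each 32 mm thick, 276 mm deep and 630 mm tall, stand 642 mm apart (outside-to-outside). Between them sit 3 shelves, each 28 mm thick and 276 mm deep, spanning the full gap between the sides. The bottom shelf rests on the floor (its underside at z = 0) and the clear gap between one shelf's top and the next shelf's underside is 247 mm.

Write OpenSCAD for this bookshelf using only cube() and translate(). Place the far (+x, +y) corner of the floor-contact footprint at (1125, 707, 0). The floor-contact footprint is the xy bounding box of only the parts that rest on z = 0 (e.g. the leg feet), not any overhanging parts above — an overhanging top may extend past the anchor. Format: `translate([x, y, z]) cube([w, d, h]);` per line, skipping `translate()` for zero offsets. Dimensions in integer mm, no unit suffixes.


translate([483, 431, 0]) cube([32, 276, 630]);
translate([1093, 431, 0]) cube([32, 276, 630]);
translate([515, 431, 0]) cube([578, 276, 28]);
translate([515, 431, 275]) cube([578, 276, 28]);
translate([515, 431, 550]) cube([578, 276, 28]);


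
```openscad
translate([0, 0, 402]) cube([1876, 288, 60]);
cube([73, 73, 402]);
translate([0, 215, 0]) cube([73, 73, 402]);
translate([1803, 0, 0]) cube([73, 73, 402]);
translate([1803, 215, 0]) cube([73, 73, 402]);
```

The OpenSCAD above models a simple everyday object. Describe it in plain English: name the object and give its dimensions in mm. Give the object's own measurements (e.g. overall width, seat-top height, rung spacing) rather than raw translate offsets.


A bench: a 1876×288 mm seat slab, 60 mm thick, top at z = 462 mm, on four 73×73 mm square legs flush with the seat corners and standing on z = 0.


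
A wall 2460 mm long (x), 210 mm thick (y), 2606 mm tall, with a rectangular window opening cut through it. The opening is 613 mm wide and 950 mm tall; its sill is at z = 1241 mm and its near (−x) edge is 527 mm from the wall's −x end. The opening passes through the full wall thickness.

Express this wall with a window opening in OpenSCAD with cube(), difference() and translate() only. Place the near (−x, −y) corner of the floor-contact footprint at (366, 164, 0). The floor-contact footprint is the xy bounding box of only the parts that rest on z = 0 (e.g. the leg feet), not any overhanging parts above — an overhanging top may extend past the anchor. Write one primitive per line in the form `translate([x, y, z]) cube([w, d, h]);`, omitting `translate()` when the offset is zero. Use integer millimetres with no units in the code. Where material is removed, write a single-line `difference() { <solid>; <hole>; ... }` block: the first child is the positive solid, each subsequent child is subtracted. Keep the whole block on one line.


difference() { translate([366, 164, 0]) cube([2460, 210, 2606]); translate([893, 164, 1241]) cube([613, 210, 950]); }


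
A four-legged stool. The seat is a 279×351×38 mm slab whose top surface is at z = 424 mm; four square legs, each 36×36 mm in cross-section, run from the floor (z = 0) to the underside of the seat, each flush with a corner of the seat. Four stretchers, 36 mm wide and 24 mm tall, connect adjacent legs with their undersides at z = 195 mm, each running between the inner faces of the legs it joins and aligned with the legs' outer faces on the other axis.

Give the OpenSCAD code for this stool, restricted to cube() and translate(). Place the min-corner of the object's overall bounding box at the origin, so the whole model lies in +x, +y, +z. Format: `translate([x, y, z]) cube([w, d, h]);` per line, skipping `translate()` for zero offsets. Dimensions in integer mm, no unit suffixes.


translate([0, 0, 386]) cube([279, 351, 38]);
cube([36, 36, 386]);
translate([243, 0, 0]) cube([36, 36, 386]);
translate([0, 315, 0]) cube([36, 36, 386]);
translate([243, 315, 0]) cube([36, 36, 386]);
translate([36, 0, 195]) cube([207, 36, 24]);
translate([36, 315, 195]) cube([207, 36, 24]);
translate([0, 36, 195]) cube([36, 279, 24]);
translate([243, 36, 195]) cube([36, 279, 24]);


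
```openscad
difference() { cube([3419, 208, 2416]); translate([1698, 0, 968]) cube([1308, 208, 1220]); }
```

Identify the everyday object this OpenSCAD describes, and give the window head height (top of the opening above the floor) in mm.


A wall with a window opening. The window head height is 2188 mm.

A wall with a rectangular opening subtracted — a window. Sill at z = 968, opening 1220 mm tall, so the head is at 968 + 1220 = 2188 mm.


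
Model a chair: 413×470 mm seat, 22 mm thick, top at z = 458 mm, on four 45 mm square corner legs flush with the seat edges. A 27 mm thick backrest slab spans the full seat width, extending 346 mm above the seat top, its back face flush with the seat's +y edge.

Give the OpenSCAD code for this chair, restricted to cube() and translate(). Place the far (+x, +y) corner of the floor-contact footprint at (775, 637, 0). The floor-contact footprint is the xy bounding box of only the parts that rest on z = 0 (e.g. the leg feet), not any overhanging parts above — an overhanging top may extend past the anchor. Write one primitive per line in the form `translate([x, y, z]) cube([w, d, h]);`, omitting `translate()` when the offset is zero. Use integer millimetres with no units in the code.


translate([362, 167, 436]) cube([413, 470, 22]);
translate([362, 167, 0]) cube([45, 45, 436]);
translate([730, 167, 0]) cube([45, 45, 436]);
translate([362, 592, 0]) cube([45, 45, 436]);
translate([730, 592, 0]) cube([45, 45, 436]);
translate([362, 610, 458]) cube([413, 27, 346]);


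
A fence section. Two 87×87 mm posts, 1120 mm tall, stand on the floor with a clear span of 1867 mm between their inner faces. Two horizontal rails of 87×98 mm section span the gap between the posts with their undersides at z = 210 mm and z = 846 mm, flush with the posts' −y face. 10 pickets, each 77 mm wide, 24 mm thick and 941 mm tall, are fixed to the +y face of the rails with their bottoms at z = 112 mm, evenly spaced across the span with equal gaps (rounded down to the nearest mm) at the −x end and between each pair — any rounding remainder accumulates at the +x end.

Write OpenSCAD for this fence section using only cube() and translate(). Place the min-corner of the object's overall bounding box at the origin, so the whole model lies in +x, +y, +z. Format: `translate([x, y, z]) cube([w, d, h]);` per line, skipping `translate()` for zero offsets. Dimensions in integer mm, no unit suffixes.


cube([87, 87, 1120]);
translate([1954, 0, 0]) cube([87, 87, 1120]);
translate([87, 0, 210]) cube([1867, 87, 98]);
translate([87, 0, 846]) cube([1867, 87, 98]);
translate([186, 87, 112]) cube([77, 24, 941]);
translate([362, 87, 112]) cube([77, 24, 941]);
translate([538, 87, 112]) cube([77, 24, 941]);
translate([714, 87, 112]) cube([77, 24, 941]);
translate([890, 87, 112]) cube([77, 24, 941]);
translate([1066, 87, 112]) cube([77, 24, 941]);
translate([1242, 87, 112]) cube([77, 24, 941]);
translate([1418, 87, 112]) cube([77, 24, 941]);
translate([1594, 87, 112]) cube([77, 24, 941]);
translate([1770, 87, 112]) cube([77, 24, 941]);


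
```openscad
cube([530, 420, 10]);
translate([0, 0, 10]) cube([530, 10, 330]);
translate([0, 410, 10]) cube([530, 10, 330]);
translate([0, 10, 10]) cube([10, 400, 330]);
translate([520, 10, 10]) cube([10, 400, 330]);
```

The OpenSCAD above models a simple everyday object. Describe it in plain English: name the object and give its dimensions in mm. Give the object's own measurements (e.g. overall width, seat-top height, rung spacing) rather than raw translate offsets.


An open-topped rectangular box: outside dimensions 530×420×340 mm, with a uniform wall and base thickness of 10 mm. The base is a full 530×420 slab on the floor; four walls sit on top of the base. The front and back walls (the −y and +y sides) span the full width; the two side walls fit between them.


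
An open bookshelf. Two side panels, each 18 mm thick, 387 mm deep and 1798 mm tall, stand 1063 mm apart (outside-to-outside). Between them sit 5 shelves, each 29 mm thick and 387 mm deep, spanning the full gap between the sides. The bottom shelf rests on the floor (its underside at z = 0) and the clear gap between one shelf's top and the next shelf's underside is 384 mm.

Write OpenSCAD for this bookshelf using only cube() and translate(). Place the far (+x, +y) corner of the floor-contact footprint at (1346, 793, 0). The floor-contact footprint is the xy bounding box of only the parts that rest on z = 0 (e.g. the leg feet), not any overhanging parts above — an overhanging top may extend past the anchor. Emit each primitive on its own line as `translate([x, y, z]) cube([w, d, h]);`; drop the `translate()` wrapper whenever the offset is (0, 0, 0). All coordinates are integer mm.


translate([283, 406, 0]) cube([18, 387, 1798]);
translate([1328, 406, 0]) cube([18, 387, 1798]);
translate([301, 406, 0]) cube([1027, 387, 29]);
translate([301, 406, 413]) cube([1027, 387, 29]);
translate([301, 406, 826]) cube([1027, 387, 29]);
translate([301, 406, 1239]) cube([1027, 387, 29]);
translate([301, 406, 1652]) cube([1027, 387, 29]);


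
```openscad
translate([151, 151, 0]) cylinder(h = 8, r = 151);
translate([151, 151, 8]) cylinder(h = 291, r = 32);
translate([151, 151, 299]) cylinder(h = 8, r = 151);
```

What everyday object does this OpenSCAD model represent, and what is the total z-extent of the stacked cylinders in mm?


A spool. The overall height is 307 mm.

Three coaxial cylinders, large–small–large — a spool. Two 8 mm flanges and a 291 mm core give 8 + 291 + 8 = 307 mm.


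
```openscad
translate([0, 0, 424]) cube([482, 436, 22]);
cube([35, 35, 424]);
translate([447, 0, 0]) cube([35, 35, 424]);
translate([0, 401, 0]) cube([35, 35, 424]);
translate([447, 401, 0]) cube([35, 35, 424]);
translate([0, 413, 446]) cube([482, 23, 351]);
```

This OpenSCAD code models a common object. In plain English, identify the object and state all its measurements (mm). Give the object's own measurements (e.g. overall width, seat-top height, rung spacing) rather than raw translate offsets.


A chair. The seat is a 482×436×22 mm slab with its top at z = 446 mm, on four 35×35 mm corner legs (flush with the seat edges, standing on z = 0). A flat backrest 23 mm thick, 351 mm tall, spans the full seat width and rises from the seat top along its +y edge, rear face flush with the rear of the seat.


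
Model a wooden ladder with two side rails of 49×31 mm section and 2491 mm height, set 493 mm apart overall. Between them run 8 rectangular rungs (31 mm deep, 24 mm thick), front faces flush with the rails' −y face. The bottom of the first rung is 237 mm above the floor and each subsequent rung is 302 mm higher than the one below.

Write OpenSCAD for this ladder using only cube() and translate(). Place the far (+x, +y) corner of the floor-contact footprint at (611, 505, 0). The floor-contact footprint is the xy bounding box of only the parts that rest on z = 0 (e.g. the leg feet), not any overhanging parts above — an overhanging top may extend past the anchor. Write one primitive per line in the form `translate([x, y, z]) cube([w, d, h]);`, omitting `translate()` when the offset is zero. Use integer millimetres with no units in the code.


// rung span = 493 - 2*49 = 395
// rung[k] z = 237 + k*302
translate([118, 474, 0]) cube([49, 31, 2491]);
translate([562, 474, 0]) cube([49, 31, 2491]);
translate([167, 474, 237]) cube([395, 31, 24]);
translate([167, 474, 539]) cube([395, 31, 24]);
translate([167, 474, 841]) cube([395, 31, 24]);
translate([167, 474, 1143]) cube([395, 31, 24]);
translate([167, 474, 1445]) cube([395, 31, 24]);
translate([167, 474, 1747]) cube([395, 31, 24]);
translate([167, 474, 2049]) cube([395, 31, 24]);
translate([167, 474, 2351]) cube([395, 31, 24]);


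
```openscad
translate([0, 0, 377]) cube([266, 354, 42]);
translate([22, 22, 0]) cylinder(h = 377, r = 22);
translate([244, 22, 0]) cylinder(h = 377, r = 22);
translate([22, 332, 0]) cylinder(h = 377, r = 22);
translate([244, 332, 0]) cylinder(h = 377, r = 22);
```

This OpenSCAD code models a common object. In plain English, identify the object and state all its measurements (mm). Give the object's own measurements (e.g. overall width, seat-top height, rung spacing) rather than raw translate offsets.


A four-legged stool. The seat is a 266×354×42 mm slab whose top surface is at z = 419 mm; four round legs, each 44 mm in diameter, run from the floor (z = 0) to the underside of the seat, each leg's axis is inset half a diameter from the nearest pair of seat edges (so the leg's bounding box is flush with the corner).


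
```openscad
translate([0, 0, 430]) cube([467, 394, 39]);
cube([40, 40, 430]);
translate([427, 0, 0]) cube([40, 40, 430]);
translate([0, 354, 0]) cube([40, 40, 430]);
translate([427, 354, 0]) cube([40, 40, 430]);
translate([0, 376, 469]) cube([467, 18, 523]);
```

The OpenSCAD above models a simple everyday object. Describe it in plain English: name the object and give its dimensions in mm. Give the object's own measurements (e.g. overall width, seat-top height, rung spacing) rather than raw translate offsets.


A chair. The seat is a 467×394×39 mm slab with its top at z = 469 mm, on four 40×40 mm corner legs (flush with the seat edges, standing on z = 0). A flat backrest 18 mm thick, 523 mm tall, spans the full seat width and rises from the seat top along its +y edge, rear face flush with the rear of the seat.


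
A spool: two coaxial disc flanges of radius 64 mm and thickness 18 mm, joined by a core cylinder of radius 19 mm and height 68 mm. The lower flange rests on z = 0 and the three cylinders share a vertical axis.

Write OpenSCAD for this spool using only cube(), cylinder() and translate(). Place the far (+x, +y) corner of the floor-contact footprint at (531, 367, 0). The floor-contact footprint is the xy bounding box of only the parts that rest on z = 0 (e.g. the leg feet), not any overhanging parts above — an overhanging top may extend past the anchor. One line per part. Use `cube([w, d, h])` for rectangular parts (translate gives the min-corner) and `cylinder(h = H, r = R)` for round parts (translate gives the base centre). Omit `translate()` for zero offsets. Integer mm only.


translate([467, 303, 0]) cylinder(h = 18, r = 64);
translate([467, 303, 18]) cylinder(h = 68, r = 19);
translate([467, 303, 86]) cylinder(h = 18, r = 64);


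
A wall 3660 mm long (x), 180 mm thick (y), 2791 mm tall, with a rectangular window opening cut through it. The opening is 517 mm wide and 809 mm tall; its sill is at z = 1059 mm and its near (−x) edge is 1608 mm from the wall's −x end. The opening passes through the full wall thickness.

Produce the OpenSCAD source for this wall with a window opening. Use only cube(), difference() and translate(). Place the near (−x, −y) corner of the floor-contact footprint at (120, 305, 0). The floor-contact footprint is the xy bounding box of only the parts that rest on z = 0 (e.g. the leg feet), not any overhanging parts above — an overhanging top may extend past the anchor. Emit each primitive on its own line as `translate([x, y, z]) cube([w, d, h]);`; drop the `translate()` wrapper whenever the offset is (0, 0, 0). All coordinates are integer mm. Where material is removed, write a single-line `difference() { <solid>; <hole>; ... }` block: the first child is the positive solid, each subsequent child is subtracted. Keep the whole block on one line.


difference() { translate([120, 305, 0]) cube([3660, 180, 2791]); translate([1728, 305, 1059]) cube([517, 180, 809]); }


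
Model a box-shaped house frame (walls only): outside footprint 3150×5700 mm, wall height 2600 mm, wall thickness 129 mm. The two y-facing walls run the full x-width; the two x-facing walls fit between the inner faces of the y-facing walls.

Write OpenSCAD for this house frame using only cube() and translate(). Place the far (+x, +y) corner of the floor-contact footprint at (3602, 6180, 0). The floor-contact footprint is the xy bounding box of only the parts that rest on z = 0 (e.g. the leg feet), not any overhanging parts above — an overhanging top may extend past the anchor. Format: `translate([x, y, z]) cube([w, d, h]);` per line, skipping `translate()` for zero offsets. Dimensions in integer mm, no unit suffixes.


translate([452, 480, 0]) cube([3150, 129, 2600]);
translate([452, 6051, 0]) cube([3150, 129, 2600]);
translate([452, 609, 0]) cube([129, 5442, 2600]);
translate([3473, 609, 0]) cube([129, 5442, 2600]);


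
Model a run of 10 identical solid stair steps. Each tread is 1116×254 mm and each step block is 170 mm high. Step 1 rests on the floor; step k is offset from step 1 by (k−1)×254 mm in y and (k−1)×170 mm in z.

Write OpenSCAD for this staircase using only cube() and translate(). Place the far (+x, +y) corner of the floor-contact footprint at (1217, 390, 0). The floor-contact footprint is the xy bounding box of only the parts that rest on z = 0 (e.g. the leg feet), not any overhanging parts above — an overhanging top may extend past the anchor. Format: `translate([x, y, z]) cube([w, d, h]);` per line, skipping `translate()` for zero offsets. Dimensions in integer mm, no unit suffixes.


translate([101, 136, 0]) cube([1116, 254, 170]);
translate([101, 390, 170]) cube([1116, 254, 170]);
translate([101, 644, 340]) cube([1116, 254, 170]);
translate([101, 898, 510]) cube([1116, 254, 170]);
translate([101, 1152, 680]) cube([1116, 254, 170]);
translate([101, 1406, 850]) cube([1116, 254, 170]);
translate([101, 1660, 1020]) cube([1116, 254, 170]);
translate([101, 1914, 1190]) cube([1116, 254, 170]);
translate([101, 2168, 1360]) cube([1116, 254, 170]);
translate([101, 2422, 1530]) cube([1116, 254, 170]);


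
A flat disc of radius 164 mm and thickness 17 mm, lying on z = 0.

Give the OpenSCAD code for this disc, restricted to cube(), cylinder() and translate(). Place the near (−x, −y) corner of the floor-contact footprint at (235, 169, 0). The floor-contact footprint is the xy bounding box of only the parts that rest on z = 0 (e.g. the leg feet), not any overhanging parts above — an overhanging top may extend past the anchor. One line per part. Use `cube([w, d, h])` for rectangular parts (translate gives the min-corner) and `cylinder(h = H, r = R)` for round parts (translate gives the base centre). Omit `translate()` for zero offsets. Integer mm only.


translate([399, 333, 0]) cylinder(h = 17, r = 164);


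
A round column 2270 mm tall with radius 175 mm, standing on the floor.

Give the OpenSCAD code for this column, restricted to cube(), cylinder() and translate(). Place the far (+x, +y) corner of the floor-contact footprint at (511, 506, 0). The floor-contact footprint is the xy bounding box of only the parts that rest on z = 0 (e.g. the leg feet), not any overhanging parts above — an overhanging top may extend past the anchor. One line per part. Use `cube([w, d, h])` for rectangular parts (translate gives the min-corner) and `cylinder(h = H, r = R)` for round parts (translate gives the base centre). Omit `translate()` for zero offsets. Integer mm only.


translate([336, 331, 0]) cylinder(h = 2270, r = 175);


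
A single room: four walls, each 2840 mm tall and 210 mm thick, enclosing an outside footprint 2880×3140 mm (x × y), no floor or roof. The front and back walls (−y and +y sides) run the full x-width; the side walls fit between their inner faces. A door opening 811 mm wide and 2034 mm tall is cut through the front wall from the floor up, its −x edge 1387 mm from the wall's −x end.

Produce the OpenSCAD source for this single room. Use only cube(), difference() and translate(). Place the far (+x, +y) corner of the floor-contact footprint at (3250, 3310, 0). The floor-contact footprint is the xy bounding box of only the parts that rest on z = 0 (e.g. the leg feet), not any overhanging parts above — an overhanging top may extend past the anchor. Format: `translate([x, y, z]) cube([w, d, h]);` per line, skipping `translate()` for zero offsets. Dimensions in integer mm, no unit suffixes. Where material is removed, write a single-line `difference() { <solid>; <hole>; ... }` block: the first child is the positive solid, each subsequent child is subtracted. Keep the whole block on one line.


difference() { translate([370, 170, 0]) cube([2880, 210, 2840]); translate([1757, 170, 0]) cube([811, 210, 2034]); }
translate([370, 3100, 0]) cube([2880, 210, 2840]);
translate([370, 380, 0]) cube([210, 2720, 2840]);
translate([3040, 380, 0]) cube([210, 2720, 2840]);


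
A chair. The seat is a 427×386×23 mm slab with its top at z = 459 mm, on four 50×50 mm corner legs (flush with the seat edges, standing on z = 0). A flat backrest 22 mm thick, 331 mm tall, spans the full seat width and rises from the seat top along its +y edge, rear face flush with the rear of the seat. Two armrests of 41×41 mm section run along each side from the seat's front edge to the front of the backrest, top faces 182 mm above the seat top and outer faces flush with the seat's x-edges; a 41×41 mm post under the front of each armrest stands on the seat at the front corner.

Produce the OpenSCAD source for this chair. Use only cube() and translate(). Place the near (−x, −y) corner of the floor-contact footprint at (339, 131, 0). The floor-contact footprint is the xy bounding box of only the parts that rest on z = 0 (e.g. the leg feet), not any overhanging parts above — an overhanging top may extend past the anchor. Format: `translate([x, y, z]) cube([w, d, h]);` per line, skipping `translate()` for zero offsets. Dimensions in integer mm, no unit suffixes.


translate([339, 131, 436]) cube([427, 386, 23]);
translate([339, 131, 0]) cube([50, 50, 436]);
translate([716, 131, 0]) cube([50, 50, 436]);
translate([339, 467, 0]) cube([50, 50, 436]);
translate([716, 467, 0]) cube([50, 50, 436]);
translate([339, 495, 459]) cube([427, 22, 331]);
translate([339, 131, 600]) cube([41, 364, 41]);
translate([725, 131, 600]) cube([41, 364, 41]);
translate([339, 131, 459]) cube([41, 41, 141]);
translate([725, 131, 459]) cube([41, 41, 141]);


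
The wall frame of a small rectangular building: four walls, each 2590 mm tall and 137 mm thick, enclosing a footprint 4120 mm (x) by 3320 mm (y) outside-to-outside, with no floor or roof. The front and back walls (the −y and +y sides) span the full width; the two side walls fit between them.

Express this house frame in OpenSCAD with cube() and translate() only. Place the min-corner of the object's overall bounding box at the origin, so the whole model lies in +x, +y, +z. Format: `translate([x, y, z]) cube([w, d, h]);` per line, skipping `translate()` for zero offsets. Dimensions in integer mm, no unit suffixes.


cube([4120, 137, 2590]);
translate([0, 3183, 0]) cube([4120, 137, 2590]);
translate([0, 137, 0]) cube([137, 3046, 2590]);
translate([3983, 137, 0]) cube([137, 3046, 2590]);


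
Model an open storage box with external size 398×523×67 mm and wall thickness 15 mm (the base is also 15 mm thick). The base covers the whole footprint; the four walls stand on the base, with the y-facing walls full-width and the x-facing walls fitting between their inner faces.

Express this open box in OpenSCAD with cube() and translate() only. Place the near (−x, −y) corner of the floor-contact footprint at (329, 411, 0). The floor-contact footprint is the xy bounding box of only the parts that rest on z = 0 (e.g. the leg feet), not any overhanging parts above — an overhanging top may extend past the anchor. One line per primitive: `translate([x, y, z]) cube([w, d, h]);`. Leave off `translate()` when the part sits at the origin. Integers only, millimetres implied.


translate([329, 411, 0]) cube([398, 523, 15]);
translate([329, 411, 15]) cube([398, 15, 52]);
translate([329, 919, 15]) cube([398, 15, 52]);
translate([329, 426, 15]) cube([15, 493, 52]);
translate([712, 426, 15]) cube([15, 493, 52]);


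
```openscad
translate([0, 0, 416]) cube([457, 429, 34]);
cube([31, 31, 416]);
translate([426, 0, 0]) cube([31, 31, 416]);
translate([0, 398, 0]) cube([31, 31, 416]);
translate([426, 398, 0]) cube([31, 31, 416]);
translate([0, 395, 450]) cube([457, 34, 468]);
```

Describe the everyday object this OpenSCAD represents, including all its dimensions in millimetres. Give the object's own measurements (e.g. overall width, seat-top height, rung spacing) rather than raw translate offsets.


A chair. The seat is a 457×429×34 mm slab with its top at z = 450 mm, on four 31×31 mm corner legs (flush with the seat edges, standing on z = 0). A flat backrest 34 mm thick, 468 mm tall, spans the full seat width and rises from the seat top along its +y edge, rear face flush with the rear of the seat.


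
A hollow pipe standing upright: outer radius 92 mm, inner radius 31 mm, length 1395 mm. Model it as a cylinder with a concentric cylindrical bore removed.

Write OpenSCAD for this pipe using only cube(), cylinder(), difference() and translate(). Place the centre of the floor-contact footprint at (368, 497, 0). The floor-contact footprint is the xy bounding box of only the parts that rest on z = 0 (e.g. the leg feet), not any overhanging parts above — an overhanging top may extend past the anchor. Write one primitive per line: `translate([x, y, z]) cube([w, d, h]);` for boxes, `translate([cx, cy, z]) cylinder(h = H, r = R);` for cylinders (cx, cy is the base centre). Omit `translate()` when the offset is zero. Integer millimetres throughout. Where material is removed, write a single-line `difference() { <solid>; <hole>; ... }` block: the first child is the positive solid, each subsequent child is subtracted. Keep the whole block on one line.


difference() { translate([368, 497, 0]) cylinder(h = 1395, r = 92); translate([368, 497, 0]) cylinder(h = 1395, r = 31); }


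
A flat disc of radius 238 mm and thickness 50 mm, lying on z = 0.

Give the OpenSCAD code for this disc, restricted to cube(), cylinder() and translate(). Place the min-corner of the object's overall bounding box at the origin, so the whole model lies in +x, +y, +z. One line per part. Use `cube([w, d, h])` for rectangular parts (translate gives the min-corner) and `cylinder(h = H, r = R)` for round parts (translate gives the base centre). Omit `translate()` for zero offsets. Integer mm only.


translate([238, 238, 0]) cylinder(h = 50, r = 238);


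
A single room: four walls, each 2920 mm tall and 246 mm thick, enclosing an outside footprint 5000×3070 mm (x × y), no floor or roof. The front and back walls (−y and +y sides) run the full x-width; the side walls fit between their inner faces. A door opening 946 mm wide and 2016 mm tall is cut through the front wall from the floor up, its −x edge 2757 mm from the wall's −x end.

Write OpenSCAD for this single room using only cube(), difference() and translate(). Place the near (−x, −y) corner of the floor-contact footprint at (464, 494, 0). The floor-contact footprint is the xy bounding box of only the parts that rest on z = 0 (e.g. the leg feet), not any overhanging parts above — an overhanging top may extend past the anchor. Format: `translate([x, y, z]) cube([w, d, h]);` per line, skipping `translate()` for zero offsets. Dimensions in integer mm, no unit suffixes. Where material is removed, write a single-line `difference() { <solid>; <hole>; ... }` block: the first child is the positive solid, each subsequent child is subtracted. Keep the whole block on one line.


difference() { translate([464, 494, 0]) cube([5000, 246, 2920]); translate([3221, 494, 0]) cube([946, 246, 2016]); }
translate([464, 3318, 0]) cube([5000, 246, 2920]);
translate([464, 740, 0]) cube([246, 2578, 2920]);
translate([5218, 740, 0]) cube([246, 2578, 2920]);


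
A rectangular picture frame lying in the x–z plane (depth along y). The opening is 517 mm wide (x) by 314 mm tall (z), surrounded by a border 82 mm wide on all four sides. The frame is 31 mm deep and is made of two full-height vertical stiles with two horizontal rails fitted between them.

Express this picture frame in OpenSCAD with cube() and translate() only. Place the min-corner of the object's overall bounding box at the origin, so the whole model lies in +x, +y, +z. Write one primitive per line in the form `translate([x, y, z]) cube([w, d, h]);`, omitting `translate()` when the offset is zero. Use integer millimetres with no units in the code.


cube([82, 31, 478]);
translate([599, 0, 0]) cube([82, 31, 478]);
translate([82, 0, 0]) cube([517, 31, 82]);
translate([82, 0, 396]) cube([517, 31, 82]);


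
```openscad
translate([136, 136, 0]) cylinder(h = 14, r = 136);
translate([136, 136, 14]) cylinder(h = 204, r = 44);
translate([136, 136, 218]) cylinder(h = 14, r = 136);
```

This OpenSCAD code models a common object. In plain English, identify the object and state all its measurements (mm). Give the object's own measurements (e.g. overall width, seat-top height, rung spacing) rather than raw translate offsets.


A spool: two coaxial disc flanges of radius 136 mm and thickness 14 mm, joined by a core cylinder of radius 44 mm and height 204 mm. The lower flange rests on z = 0 and the three cylinders share a vertical axis.


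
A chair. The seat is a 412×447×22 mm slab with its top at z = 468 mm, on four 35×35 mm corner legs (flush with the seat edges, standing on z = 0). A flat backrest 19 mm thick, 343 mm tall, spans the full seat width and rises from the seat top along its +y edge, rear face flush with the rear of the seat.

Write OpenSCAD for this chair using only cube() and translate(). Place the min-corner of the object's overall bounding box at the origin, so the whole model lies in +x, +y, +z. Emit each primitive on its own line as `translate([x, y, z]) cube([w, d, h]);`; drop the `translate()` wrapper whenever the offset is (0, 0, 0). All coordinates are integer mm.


translate([0, 0, 446]) cube([412, 447, 22]);
cube([35, 35, 446]);
translate([377, 0, 0]) cube([35, 35, 446]);
translate([0, 412, 0]) cube([35, 35, 446]);
translate([377, 412, 0]) cube([35, 35, 446]);
translate([0, 428, 468]) cube([412, 19, 343]);


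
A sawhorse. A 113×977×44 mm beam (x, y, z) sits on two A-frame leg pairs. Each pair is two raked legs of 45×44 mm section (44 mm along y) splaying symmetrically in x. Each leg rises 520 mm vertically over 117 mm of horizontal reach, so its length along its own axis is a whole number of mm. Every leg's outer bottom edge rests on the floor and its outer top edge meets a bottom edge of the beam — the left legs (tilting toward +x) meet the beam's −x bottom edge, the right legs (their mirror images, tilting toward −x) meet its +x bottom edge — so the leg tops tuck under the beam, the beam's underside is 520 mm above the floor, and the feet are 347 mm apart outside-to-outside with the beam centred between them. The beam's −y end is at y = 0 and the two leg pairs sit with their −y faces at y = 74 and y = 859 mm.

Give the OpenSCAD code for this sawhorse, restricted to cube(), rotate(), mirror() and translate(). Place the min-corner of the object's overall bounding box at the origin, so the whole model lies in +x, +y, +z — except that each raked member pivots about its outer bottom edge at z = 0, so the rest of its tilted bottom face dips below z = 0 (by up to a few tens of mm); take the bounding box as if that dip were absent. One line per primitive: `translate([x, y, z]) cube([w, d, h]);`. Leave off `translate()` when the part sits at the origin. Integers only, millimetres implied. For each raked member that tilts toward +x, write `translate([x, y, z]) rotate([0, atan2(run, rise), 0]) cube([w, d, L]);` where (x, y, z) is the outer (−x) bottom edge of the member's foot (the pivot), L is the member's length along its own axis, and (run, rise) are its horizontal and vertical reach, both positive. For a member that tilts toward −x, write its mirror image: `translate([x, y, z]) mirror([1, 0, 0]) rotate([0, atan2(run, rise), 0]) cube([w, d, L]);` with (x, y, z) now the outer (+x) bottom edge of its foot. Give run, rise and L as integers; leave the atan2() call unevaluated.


translate([117, 0, 520]) cube([113, 977, 44]);
translate([0, 74, 0]) rotate([0, atan2(117, 520), 0]) cube([45, 44, 533]);
translate([347, 74, 0]) mirror([1, 0, 0]) rotate([0, atan2(117, 520), 0]) cube([45, 44, 533]);
translate([0, 859, 0]) rotate([0, atan2(117, 520), 0]) cube([45, 44, 533]);
translate([347, 859, 0]) mirror([1, 0, 0]) rotate([0, atan2(117, 520), 0]) cube([45, 44, 533]);
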